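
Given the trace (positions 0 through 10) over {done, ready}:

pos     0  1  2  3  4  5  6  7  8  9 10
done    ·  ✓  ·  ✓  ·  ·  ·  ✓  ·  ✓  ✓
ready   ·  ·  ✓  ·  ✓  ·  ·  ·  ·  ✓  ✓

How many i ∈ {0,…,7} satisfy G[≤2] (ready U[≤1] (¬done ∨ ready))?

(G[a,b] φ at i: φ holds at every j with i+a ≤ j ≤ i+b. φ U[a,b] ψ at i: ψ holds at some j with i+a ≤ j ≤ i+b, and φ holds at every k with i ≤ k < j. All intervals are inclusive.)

Evaluate at each i in [0,7]:
  i=0: ✗ (fails at j=1)
  i=1: ✗ (fails at j=1)
  i=2: ✗ (fails at j=3)
  i=3: ✗ (fails at j=3)
  i=4: ✓ (all of [4,6])
  i=5: ✗ (fails at j=7)
  i=6: ✗ (fails at j=7)
  i=7: ✗ (fails at j=7)
Positions where it holds: {4} → 1.

1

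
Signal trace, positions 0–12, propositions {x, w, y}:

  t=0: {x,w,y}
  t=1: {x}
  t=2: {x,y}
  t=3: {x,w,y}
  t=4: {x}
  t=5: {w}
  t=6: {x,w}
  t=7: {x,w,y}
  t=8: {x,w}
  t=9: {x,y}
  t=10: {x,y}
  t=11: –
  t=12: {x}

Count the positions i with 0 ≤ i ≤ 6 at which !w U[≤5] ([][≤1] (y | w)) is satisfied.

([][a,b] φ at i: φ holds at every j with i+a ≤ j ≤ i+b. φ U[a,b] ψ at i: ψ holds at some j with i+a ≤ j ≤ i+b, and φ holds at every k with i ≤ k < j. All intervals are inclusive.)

Evaluate at each i in [0,6]:
  i=0: ✗ (lhs fails at k=0 before rhs at j=2)
  i=1: ✓ (rhs at j=2; lhs holds on [1,1])
  i=2: ✓ (rhs at j=2)
  i=3: ✗ (lhs fails at k=3 before rhs at j=5)
  i=4: ✓ (rhs at j=5; lhs holds on [4,4])
  i=5: ✓ (rhs at j=5)
  i=6: ✓ (rhs at j=6)
Positions where it holds: {1, 2, 4, 5, 6} → 5.

5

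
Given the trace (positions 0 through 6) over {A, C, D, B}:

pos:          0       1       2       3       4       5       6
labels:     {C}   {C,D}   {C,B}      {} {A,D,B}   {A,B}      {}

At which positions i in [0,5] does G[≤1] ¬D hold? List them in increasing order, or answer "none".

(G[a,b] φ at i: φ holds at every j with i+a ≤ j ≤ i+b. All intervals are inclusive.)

2, 5

Evaluate at each i in [0,5]:
  i=0: ✗ (fails at j=1)
  i=1: ✗ (fails at j=1)
  i=2: ✓ (all of [2,3])
  i=3: ✗ (fails at j=4)
  i=4: ✗ (fails at j=4)
  i=5: ✓ (all of [5,6])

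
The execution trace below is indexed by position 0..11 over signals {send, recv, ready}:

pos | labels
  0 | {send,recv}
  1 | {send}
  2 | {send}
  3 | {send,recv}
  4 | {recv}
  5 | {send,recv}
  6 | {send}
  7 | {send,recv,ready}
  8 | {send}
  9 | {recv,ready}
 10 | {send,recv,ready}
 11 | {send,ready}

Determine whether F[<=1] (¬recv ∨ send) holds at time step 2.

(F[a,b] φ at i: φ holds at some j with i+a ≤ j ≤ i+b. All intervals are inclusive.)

Yes

Check (¬recv ∨ send) at each j in [2,3]:
  j=2: true
  j=3: true
Found at j=2 → formula holds.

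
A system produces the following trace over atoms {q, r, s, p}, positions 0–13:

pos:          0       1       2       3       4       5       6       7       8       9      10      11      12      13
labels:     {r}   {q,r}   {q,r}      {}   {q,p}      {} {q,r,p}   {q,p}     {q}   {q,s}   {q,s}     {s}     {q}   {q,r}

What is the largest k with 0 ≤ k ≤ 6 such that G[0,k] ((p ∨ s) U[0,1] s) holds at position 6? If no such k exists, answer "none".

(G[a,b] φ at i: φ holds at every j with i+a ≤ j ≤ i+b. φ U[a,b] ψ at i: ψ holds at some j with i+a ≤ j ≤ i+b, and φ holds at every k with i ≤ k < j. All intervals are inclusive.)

((p ∨ s) U[0,1] s) must hold from j=6 onward; find where it first fails.
  j=6: fails → no k works.

none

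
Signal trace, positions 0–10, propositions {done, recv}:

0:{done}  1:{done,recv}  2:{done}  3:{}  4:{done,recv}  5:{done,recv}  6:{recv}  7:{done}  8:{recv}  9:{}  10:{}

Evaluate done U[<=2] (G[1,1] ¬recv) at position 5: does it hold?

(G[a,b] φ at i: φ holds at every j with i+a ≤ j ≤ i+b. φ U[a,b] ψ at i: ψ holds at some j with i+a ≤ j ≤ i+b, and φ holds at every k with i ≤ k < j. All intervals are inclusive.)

Need some j in [5,7] with G[1,1] ¬recv, and done at every k in [5,j-1].
  j=5: G[1,1] ¬recv — fails at 6.
  j=6: G[1,1] ¬recv holds; done holds at every k in [5,5] → satisfied.

Holds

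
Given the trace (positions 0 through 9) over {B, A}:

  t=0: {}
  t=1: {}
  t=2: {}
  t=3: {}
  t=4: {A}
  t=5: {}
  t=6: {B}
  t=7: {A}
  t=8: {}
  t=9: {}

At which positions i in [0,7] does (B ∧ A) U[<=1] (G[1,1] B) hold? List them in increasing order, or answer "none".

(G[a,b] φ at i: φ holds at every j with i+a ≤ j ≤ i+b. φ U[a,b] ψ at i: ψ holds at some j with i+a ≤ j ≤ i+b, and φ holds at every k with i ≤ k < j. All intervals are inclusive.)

5

Evaluate at each i in [0,7]:
  i=0: ✗ (no rhs in [0,1])
  i=1: ✗ (no rhs in [1,2])
  i=2: ✗ (no rhs in [2,3])
  i=3: ✗ (no rhs in [3,4])
  i=4: ✗ (lhs fails at k=4 before rhs at j=5)
  i=5: ✓ (rhs at j=5)
  i=6: ✗ (no rhs in [6,7])
  i=7: ✗ (no rhs in [7,8])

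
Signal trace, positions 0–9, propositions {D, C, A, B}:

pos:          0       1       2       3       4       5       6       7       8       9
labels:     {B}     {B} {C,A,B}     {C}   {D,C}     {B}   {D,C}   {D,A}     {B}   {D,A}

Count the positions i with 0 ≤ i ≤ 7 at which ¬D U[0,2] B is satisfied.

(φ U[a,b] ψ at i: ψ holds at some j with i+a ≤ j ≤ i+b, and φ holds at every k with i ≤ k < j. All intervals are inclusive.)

4

Evaluate at each i in [0,7]:
  i=0: ✓ (rhs at j=0)
  i=1: ✓ (rhs at j=1)
  i=2: ✓ (rhs at j=2)
  i=3: ✗ (lhs fails at k=4 before rhs at j=5)
  i=4: ✗ (lhs fails at k=4 before rhs at j=5)
  i=5: ✓ (rhs at j=5)
  i=6: ✗ (lhs fails at k=6 before rhs at j=8)
  i=7: ✗ (lhs fails at k=7 before rhs at j=8)
Positions where it holds: {0, 1, 2, 5} → 4.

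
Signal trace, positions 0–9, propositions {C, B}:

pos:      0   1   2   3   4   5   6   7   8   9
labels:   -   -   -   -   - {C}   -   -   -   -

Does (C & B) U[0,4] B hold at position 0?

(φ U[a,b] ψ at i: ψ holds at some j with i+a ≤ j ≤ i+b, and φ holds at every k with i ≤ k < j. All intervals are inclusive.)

Need some j in [0,4] with B, and (C & B) at every k in [0,j-1].
  j=0: B false.
  j=1: B false.
  j=2: B false.
  j=3: B false.
  j=4: B false.
No j in the window works → until fails.

False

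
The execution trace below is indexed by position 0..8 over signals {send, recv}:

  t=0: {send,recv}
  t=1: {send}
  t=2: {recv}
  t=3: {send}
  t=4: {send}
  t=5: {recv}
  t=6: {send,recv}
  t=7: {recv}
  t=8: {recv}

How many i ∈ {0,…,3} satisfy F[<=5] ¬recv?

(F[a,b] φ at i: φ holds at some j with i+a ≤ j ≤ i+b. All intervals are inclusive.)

4

Evaluate at each i in [0,3]:
  i=0: ✓ (witness j=1)
  i=1: ✓ (witness j=1)
  i=2: ✓ (witness j=3)
  i=3: ✓ (witness j=3)
Positions where it holds: {0, 1, 2, 3} → 4.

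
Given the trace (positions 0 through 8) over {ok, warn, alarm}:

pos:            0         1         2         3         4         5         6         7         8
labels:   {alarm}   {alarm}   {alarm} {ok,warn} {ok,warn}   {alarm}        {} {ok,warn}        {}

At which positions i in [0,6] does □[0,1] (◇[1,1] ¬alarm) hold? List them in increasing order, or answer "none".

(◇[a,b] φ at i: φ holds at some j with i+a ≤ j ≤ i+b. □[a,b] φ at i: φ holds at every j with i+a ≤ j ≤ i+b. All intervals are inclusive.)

Evaluate at each i in [0,6]:
  i=0: ✗ (fails at j=0)
  i=1: ✗ (fails at j=1)
  i=2: ✓ (all of [2,3])
  i=3: ✗ (fails at j=4)
  i=4: ✗ (fails at j=4)
  i=5: ✓ (all of [5,6])
  i=6: ✓ (all of [6,7])

2, 5, 6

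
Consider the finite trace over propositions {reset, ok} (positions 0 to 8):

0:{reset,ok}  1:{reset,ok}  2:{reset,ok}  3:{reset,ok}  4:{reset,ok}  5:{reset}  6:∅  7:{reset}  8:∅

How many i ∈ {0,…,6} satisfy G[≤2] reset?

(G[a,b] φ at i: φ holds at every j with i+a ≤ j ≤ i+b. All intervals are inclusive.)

Evaluate at each i in [0,6]:
  i=0: ✓ (all of [0,2])
  i=1: ✓ (all of [1,3])
  i=2: ✓ (all of [2,4])
  i=3: ✓ (all of [3,5])
  i=4: ✗ (fails at j=6)
  i=5: ✗ (fails at j=6)
  i=6: ✗ (fails at j=6)
Positions where it holds: {0, 1, 2, 3} → 4.

4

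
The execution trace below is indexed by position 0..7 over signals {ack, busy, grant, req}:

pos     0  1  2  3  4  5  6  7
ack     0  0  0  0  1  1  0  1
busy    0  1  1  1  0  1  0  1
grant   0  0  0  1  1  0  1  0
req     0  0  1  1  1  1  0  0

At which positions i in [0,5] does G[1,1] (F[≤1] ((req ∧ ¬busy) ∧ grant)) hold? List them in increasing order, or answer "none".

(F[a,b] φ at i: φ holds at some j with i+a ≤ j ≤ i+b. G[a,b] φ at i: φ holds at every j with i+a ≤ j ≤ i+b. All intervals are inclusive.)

Evaluate at each i in [0,5]:
  i=0: ✗ (fails at j=1)
  i=1: ✗ (fails at j=2)
  i=2: ✓ (all of [3,3])
  i=3: ✓ (all of [4,4])
  i=4: ✗ (fails at j=5)
  i=5: ✗ (fails at j=6)

2, 3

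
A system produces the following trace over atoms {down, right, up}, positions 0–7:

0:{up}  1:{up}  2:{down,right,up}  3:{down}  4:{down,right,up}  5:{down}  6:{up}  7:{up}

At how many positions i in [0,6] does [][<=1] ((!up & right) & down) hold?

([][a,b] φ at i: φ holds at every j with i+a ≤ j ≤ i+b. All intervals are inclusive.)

Evaluate at each i in [0,6]:
  i=0: ✗ (fails at j=0)
  i=1: ✗ (fails at j=1)
  i=2: ✗ (fails at j=2)
  i=3: ✗ (fails at j=3)
  i=4: ✗ (fails at j=4)
  i=5: ✗ (fails at j=5)
  i=6: ✗ (fails at j=6)
Positions where it holds: {} → 0.

0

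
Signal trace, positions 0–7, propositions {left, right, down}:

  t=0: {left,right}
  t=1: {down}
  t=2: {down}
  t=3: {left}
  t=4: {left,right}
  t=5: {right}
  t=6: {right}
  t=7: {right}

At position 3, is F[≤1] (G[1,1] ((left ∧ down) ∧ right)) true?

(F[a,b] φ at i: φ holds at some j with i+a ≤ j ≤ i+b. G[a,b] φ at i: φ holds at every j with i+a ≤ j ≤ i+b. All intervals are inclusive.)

False

Check G[1,1] ((left ∧ down) ∧ right) at each j in [3,4]:
  j=3: fails at 4
  j=4: fails at 5
No position in the window satisfies it → formula fails.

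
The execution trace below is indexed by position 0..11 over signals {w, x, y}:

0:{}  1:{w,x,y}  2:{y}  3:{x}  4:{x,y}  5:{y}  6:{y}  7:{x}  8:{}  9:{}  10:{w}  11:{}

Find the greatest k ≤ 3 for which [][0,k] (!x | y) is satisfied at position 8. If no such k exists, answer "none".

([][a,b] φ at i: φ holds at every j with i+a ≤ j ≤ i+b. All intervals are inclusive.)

3

(!x | y) must hold from j=8 onward; find where it first fails.
  j=8: holds
  j=9: holds
  j=10: holds
  j=11: holds
Holds through j=11; largest k = 3.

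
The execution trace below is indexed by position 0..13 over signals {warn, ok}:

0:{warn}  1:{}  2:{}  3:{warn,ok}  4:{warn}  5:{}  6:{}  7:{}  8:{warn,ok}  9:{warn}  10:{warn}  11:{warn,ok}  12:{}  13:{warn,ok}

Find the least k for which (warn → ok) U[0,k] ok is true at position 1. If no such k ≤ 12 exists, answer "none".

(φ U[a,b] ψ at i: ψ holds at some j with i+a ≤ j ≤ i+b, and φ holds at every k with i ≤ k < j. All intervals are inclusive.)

2

Need earliest j ≥ 1 with ok, and (warn → ok) at every k in [1,j-1].
  j=1: rhs fails.
  j=2: rhs fails.
  j=3: rhs holds; lhs holds on [1,2]. k = 2.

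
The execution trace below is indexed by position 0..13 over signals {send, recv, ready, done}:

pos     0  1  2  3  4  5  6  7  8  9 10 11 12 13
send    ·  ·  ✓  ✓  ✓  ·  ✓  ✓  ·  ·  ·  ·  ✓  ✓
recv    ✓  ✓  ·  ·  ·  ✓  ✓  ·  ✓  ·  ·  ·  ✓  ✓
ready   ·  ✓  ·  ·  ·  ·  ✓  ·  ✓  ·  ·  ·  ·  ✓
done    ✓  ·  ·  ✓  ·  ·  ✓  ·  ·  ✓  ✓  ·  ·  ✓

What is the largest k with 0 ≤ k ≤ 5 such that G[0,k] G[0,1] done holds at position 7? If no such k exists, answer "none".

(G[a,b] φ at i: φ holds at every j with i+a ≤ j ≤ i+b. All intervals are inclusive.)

none

G[0,1] done must hold from j=7 onward; find where it first fails.
  j=7: fails → no k works.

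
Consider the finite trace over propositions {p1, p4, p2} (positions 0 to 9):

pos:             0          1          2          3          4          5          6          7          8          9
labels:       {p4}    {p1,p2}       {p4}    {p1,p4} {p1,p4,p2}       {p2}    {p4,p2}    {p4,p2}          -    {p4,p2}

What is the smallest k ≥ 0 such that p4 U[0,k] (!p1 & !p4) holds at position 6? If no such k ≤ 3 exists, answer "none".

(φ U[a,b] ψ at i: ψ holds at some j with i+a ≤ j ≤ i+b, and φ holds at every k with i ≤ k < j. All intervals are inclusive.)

Need earliest j ≥ 6 with (!p1 & !p4), and p4 at every k in [6,j-1].
  j=6: rhs fails.
  j=7: rhs fails.
  j=8: rhs holds; lhs holds on [6,7]. k = 2.

2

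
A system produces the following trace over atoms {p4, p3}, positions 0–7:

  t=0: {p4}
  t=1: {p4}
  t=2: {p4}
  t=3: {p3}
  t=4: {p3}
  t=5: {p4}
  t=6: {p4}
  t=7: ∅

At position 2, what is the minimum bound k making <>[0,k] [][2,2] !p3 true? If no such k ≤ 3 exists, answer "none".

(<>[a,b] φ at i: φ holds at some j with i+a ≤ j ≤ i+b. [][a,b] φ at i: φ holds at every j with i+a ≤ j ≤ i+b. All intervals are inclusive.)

Scan j = 2,3,… for [][2,2] !p3:
  j=2: fails
  j=3: holds
First hit at j=3, so smallest k = 3-2 = 1.

1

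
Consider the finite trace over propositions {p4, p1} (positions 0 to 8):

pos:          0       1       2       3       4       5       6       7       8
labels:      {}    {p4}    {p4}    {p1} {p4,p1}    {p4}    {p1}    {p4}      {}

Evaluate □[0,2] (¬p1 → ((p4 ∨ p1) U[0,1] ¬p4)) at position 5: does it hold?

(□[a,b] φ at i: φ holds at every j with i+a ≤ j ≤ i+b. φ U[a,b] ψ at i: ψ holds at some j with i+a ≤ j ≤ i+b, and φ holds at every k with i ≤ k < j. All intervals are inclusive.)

Check (¬p1 → ((p4 ∨ p1) U[0,1] ¬p4)) at every j in [5,7]:
  j=5: antecedent true; consequent holds → ✓
  j=6: antecedent false → ✓
  j=7: antecedent true; consequent holds → ✓
All positions satisfy it → formula holds.

Yes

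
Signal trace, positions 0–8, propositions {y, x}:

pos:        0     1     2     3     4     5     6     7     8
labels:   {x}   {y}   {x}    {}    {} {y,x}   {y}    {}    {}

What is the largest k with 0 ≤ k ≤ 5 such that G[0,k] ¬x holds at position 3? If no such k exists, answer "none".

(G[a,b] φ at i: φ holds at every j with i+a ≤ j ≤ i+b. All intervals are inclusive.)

¬x must hold from j=3 onward; find where it first fails.
  j=3: holds
  j=4: holds
  j=5: fails
Holds on [3,4], so largest k = 1.

1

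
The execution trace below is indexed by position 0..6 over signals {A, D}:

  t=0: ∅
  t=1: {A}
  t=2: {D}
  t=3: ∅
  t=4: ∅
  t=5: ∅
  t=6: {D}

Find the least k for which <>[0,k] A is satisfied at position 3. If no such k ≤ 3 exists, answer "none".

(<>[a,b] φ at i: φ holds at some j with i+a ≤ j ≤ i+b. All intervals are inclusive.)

Scan j = 3,4,… for A:
  j=3: fails
  j=4: fails
  j=5: fails
  j=6: fails
No j in [3,6] satisfies it → none.

none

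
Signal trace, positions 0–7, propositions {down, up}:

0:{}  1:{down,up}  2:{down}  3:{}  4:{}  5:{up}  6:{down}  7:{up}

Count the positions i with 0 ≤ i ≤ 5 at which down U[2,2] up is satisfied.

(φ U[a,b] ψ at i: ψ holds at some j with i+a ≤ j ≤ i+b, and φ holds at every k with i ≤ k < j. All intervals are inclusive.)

0

Evaluate at each i in [0,5]:
  i=0: ✗ (no rhs in [2,2])
  i=1: ✗ (no rhs in [3,3])
  i=2: ✗ (no rhs in [4,4])
  i=3: ✗ (lhs fails at k=3 before rhs at j=5)
  i=4: ✗ (no rhs in [6,6])
  i=5: ✗ (lhs fails at k=5 before rhs at j=7)
Positions where it holds: {} → 0.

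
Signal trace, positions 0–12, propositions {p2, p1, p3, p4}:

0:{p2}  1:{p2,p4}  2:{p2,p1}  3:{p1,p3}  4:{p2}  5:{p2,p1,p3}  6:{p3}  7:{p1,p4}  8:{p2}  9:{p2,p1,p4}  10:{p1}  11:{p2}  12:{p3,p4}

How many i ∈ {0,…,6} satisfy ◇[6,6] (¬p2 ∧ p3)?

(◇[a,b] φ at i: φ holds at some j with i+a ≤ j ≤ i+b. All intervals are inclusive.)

Evaluate at each i in [0,6]:
  i=0: ✓ (witness j=6)
  i=1: ✗ (none in [7,7])
  i=2: ✗ (none in [8,8])
  i=3: ✗ (none in [9,9])
  i=4: ✗ (none in [10,10])
  i=5: ✗ (none in [11,11])
  i=6: ✓ (witness j=12)
Positions where it holds: {0, 6} → 2.

2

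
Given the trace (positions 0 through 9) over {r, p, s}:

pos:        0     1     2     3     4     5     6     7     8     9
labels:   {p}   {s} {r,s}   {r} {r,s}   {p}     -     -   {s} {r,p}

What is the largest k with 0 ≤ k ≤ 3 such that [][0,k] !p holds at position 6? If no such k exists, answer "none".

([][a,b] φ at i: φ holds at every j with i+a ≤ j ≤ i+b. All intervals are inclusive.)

!p must hold from j=6 onward; find where it first fails.
  j=6: holds
  j=7: holds
  j=8: holds
  j=9: fails
Holds on [6,8], so largest k = 2.

2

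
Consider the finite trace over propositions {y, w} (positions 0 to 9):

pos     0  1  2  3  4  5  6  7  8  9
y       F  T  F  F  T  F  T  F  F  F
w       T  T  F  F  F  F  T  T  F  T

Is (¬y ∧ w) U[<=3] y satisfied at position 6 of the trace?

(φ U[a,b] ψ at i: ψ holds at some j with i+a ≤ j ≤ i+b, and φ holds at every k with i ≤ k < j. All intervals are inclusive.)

Yes

Need some j in [6,9] with y, and (¬y ∧ w) at every k in [6,j-1].
  j=6: y holds; no prefix to check → satisfied.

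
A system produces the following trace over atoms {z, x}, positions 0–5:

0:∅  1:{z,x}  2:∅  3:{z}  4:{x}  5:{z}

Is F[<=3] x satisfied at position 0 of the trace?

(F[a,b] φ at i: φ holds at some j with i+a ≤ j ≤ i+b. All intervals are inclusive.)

Holds

Check x at each j in [0,3]:
  j=0: false
  j=1: true
  j=2: false
  j=3: false
Found at j=1 → formula holds.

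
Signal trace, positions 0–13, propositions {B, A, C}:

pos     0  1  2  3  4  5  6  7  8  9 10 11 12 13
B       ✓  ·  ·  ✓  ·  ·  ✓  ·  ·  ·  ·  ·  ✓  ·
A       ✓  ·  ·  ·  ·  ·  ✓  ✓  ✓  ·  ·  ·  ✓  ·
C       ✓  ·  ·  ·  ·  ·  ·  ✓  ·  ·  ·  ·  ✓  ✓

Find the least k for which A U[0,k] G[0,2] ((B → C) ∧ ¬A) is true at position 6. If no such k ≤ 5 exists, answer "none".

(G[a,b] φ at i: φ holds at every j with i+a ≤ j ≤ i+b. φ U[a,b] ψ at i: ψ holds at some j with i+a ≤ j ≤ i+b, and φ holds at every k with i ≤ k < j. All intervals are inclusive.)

3

Need earliest j ≥ 6 with G[0,2] ((B → C) ∧ ¬A), and A at every k in [6,j-1].
  j=6: rhs fails.
  j=7: rhs fails.
  j=8: rhs fails.
  j=9: rhs holds; lhs holds on [6,8]. k = 3.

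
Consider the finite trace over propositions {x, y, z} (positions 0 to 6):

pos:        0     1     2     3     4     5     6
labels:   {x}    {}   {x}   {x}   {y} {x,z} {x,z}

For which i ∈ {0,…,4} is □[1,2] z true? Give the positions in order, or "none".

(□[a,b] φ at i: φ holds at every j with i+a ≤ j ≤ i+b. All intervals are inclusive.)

Evaluate at each i in [0,4]:
  i=0: ✗ (fails at j=1)
  i=1: ✗ (fails at j=2)
  i=2: ✗ (fails at j=3)
  i=3: ✗ (fails at j=4)
  i=4: ✓ (all of [5,6])

4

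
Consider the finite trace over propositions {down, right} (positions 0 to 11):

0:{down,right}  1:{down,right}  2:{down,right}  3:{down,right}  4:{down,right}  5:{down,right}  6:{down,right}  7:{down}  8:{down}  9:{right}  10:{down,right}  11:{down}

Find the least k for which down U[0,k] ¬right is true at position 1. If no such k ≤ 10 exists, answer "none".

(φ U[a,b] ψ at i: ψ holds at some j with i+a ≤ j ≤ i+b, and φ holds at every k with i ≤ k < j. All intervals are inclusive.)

Need earliest j ≥ 1 with ¬right, and down at every k in [1,j-1].
  j=1: rhs fails.
  j=2: rhs fails.
  j=3: rhs fails.
  j=4: rhs fails.
  j=5: rhs fails.
  j=6: rhs fails.
  j=7: rhs holds; lhs holds on [1,6]. k = 6.

6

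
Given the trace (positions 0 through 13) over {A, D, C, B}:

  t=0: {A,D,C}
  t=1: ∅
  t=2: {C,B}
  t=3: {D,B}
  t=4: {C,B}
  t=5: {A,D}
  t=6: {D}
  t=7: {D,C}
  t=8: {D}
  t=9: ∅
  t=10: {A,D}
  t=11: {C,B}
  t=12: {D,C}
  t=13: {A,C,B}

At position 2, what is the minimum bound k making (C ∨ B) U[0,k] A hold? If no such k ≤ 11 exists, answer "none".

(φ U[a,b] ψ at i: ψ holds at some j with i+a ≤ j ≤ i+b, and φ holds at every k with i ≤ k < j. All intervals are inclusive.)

3

Need earliest j ≥ 2 with A, and (C ∨ B) at every k in [2,j-1].
  j=2: rhs fails.
  j=3: rhs fails.
  j=4: rhs fails.
  j=5: rhs holds; lhs holds on [2,4]. k = 3.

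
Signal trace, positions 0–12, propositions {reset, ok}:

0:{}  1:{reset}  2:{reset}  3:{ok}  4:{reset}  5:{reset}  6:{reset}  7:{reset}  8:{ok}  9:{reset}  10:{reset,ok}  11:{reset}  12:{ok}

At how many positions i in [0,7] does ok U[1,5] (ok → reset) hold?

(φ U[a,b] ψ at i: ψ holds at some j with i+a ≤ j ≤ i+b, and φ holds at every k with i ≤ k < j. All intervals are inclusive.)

Evaluate at each i in [0,7]:
  i=0: ✗ (lhs fails at k=0 before rhs at j=1)
  i=1: ✗ (lhs fails at k=1 before rhs at j=2)
  i=2: ✗ (lhs fails at k=2 before rhs at j=4)
  i=3: ✓ (rhs at j=4; lhs holds on [3,3])
  i=4: ✗ (lhs fails at k=4 before rhs at j=5)
  i=5: ✗ (lhs fails at k=5 before rhs at j=6)
  i=6: ✗ (lhs fails at k=6 before rhs at j=7)
  i=7: ✗ (lhs fails at k=7 before rhs at j=9)
Positions where it holds: {3} → 1.

1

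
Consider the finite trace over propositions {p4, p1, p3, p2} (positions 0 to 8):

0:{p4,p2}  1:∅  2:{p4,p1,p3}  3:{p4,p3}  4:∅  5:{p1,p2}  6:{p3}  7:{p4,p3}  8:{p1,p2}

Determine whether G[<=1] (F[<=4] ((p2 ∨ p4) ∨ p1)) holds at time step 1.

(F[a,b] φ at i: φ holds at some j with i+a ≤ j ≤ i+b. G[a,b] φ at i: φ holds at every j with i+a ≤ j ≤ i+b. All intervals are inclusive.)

Check F[<=4] ((p2 ∨ p4) ∨ p1) at every j in [1,2]:
  j=1: holds (witness at 2)
  j=2: holds (witness at 2)
All positions satisfy it → formula holds.

Holds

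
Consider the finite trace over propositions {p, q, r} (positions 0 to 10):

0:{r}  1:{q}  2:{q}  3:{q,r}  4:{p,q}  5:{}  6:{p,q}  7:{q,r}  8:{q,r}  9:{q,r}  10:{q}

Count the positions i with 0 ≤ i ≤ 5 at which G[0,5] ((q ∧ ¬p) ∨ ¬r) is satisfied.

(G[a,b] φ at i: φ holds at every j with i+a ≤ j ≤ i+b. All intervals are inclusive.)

5

Evaluate at each i in [0,5]:
  i=0: ✗ (fails at j=0)
  i=1: ✓ (all of [1,6])
  i=2: ✓ (all of [2,7])
  i=3: ✓ (all of [3,8])
  i=4: ✓ (all of [4,9])
  i=5: ✓ (all of [5,10])
Positions where it holds: {1, 2, 3, 4, 5} → 5.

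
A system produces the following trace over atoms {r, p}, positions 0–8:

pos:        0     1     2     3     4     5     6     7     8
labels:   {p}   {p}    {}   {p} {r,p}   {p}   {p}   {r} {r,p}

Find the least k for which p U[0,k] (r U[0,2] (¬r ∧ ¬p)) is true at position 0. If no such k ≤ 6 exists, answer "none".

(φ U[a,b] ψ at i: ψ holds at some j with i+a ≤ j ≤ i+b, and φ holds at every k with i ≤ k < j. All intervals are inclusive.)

Need earliest j ≥ 0 with (r U[0,2] (¬r ∧ ¬p)), and p at every k in [0,j-1].
  j=0: rhs fails.
  j=1: rhs fails.
  j=2: rhs holds; lhs holds on [0,1]. k = 2.

2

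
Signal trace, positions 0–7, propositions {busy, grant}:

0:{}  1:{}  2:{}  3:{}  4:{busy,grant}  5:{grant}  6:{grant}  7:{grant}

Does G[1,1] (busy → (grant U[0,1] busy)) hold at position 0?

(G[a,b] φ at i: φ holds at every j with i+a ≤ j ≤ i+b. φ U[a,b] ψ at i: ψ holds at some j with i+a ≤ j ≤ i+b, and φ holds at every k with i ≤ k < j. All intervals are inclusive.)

Check (busy → (grant U[0,1] busy)) at every j in [1,1]:
  j=1: antecedent false → ✓
All positions satisfy it → formula holds.

Holds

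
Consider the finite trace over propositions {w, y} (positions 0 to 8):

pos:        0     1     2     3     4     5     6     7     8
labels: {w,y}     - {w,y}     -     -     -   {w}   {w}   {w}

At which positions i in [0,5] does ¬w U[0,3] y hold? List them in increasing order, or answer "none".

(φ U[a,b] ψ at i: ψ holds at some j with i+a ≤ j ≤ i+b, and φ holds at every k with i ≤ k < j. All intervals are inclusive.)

0, 1, 2

Evaluate at each i in [0,5]:
  i=0: ✓ (rhs at j=0)
  i=1: ✓ (rhs at j=2; lhs holds on [1,1])
  i=2: ✓ (rhs at j=2)
  i=3: ✗ (no rhs in [3,6])
  i=4: ✗ (no rhs in [4,7])
  i=5: ✗ (no rhs in [5,8])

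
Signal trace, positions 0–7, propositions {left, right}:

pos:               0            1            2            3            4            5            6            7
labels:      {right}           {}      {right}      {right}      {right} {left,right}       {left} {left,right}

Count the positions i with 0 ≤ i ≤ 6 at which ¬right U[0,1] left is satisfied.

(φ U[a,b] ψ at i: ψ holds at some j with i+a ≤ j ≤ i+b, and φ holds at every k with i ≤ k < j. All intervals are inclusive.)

2

Evaluate at each i in [0,6]:
  i=0: ✗ (no rhs in [0,1])
  i=1: ✗ (no rhs in [1,2])
  i=2: ✗ (no rhs in [2,3])
  i=3: ✗ (no rhs in [3,4])
  i=4: ✗ (lhs fails at k=4 before rhs at j=5)
  i=5: ✓ (rhs at j=5)
  i=6: ✓ (rhs at j=6)
Positions where it holds: {5, 6} → 2.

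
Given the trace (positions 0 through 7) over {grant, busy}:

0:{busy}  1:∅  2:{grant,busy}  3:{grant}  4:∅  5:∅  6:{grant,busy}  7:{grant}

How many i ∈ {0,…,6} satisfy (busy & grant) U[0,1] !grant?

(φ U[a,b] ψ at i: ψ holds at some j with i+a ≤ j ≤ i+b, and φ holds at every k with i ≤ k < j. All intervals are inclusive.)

Evaluate at each i in [0,6]:
  i=0: ✓ (rhs at j=0)
  i=1: ✓ (rhs at j=1)
  i=2: ✗ (no rhs in [2,3])
  i=3: ✗ (lhs fails at k=3 before rhs at j=4)
  i=4: ✓ (rhs at j=4)
  i=5: ✓ (rhs at j=5)
  i=6: ✗ (no rhs in [6,7])
Positions where it holds: {0, 1, 4, 5} → 4.

4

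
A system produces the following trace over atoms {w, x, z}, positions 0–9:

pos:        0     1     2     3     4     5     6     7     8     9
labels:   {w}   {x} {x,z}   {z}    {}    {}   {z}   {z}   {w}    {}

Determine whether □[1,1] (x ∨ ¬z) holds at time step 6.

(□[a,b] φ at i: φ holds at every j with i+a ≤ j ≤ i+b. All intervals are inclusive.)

Check (x ∨ ¬z) at every j in [7,7]:
  j=7: false
Fails at j=7 → formula fails.

False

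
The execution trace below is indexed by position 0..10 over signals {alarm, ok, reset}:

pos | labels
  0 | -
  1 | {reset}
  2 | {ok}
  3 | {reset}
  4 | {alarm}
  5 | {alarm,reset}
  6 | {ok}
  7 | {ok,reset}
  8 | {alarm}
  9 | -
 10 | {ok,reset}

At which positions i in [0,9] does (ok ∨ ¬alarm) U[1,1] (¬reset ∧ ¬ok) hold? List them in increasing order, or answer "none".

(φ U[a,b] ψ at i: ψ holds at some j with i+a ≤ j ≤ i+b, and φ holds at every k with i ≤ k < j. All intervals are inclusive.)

Evaluate at each i in [0,9]:
  i=0: ✗ (no rhs in [1,1])
  i=1: ✗ (no rhs in [2,2])
  i=2: ✗ (no rhs in [3,3])
  i=3: ✓ (rhs at j=4; lhs holds on [3,3])
  i=4: ✗ (no rhs in [5,5])
  i=5: ✗ (no rhs in [6,6])
  i=6: ✗ (no rhs in [7,7])
  i=7: ✓ (rhs at j=8; lhs holds on [7,7])
  i=8: ✗ (lhs fails at k=8 before rhs at j=9)
  i=9: ✗ (no rhs in [10,10])

3, 7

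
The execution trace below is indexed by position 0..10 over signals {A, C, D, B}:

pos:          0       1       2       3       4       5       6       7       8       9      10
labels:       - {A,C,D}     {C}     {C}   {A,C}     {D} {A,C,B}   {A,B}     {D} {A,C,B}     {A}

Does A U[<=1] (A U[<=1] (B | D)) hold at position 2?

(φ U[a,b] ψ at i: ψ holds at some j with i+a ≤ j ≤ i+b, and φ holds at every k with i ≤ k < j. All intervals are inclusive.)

False

Need some j in [2,3] with (A U[<=1] (B | D)), and A at every k in [2,j-1].
  j=2: (A U[<=1] (B | D)) — fails.
  j=3: (A U[<=1] (B | D)) — fails.
No j in the window works → until fails.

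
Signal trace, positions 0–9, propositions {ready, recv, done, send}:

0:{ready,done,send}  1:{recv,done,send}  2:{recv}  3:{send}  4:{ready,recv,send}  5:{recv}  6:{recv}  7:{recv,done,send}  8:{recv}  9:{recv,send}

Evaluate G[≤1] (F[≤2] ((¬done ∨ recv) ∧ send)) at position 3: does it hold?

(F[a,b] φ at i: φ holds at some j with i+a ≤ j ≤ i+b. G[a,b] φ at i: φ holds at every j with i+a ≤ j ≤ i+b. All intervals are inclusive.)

Check F[≤2] ((¬done ∨ recv) ∧ send) at every j in [3,4]:
  j=3: holds (witness at 3)
  j=4: holds (witness at 4)
All positions satisfy it → formula holds.

Holds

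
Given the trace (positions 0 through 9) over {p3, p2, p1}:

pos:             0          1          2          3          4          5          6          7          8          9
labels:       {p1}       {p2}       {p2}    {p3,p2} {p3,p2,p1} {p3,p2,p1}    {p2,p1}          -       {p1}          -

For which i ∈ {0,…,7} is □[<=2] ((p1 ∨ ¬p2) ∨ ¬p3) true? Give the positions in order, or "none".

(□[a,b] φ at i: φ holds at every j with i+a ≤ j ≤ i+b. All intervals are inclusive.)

Evaluate at each i in [0,7]:
  i=0: ✓ (all of [0,2])
  i=1: ✗ (fails at j=3)
  i=2: ✗ (fails at j=3)
  i=3: ✗ (fails at j=3)
  i=4: ✓ (all of [4,6])
  i=5: ✓ (all of [5,7])
  i=6: ✓ (all of [6,8])
  i=7: ✓ (all of [7,9])

0, 4, 5, 6, 7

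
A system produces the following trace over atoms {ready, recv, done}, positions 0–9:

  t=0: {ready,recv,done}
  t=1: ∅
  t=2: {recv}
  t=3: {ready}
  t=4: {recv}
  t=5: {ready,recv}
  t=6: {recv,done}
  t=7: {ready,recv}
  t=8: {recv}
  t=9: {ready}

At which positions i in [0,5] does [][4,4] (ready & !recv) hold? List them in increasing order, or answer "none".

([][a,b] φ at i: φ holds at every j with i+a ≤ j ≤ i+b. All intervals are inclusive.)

Evaluate at each i in [0,5]:
  i=0: ✗ (fails at j=4)
  i=1: ✗ (fails at j=5)
  i=2: ✗ (fails at j=6)
  i=3: ✗ (fails at j=7)
  i=4: ✗ (fails at j=8)
  i=5: ✓ (all of [9,9])

5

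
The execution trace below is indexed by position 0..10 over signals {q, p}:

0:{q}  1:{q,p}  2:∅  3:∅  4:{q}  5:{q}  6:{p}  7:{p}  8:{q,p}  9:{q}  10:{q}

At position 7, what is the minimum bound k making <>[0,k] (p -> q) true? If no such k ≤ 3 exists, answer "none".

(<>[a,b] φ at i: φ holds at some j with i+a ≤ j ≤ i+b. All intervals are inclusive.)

Scan j = 7,8,… for (p -> q):
  j=7: fails
  j=8: holds
First hit at j=8, so smallest k = 8-7 = 1.

1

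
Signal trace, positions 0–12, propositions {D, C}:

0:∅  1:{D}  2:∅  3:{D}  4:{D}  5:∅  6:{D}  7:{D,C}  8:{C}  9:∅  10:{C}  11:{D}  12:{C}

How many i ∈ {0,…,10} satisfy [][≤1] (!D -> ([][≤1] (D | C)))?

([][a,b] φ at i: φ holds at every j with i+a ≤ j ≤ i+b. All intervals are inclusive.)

Evaluate at each i in [0,10]:
  i=0: ✗ (fails at j=0)
  i=1: ✗ (fails at j=2)
  i=2: ✗ (fails at j=2)
  i=3: ✓ (all of [3,4])
  i=4: ✗ (fails at j=5)
  i=5: ✗ (fails at j=5)
  i=6: ✓ (all of [6,7])
  i=7: ✗ (fails at j=8)
  i=8: ✗ (fails at j=8)
  i=9: ✗ (fails at j=9)
  i=10: ✓ (all of [10,11])
Positions where it holds: {3, 6, 10} → 3.

3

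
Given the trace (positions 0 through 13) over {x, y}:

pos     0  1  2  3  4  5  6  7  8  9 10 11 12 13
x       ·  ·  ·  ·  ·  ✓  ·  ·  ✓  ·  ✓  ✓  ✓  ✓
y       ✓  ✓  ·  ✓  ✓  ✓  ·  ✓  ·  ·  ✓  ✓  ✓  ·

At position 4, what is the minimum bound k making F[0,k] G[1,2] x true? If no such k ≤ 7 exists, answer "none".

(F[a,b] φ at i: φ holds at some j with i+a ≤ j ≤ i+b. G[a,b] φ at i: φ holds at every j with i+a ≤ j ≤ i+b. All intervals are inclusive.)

Scan j = 4,5,… for G[1,2] x:
  j=4: fails
  j=5: fails
  j=6: fails
  j=7: fails
  j=8: fails
  j=9: holds
First hit at j=9, so smallest k = 9-4 = 5.

5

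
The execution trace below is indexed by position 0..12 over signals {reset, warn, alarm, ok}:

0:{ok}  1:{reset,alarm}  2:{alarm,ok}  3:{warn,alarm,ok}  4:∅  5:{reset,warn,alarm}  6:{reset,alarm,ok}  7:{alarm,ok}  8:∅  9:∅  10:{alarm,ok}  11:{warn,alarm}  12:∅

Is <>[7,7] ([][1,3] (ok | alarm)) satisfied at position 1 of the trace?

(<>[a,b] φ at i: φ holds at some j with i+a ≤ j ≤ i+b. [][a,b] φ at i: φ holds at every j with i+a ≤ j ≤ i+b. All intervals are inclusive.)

No

Check [][1,3] (ok | alarm) at each j in [8,8]:
  j=8: fails at 9
No position in the window satisfies it → formula fails.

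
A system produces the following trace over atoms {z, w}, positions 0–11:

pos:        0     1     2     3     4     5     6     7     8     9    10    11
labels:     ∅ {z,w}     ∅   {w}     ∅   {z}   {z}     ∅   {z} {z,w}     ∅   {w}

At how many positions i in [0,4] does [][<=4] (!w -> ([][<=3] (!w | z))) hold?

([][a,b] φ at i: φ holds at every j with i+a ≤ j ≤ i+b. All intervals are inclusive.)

1

Evaluate at each i in [0,4]:
  i=0: ✗ (fails at j=0)
  i=1: ✗ (fails at j=2)
  i=2: ✗ (fails at j=2)
  i=3: ✓ (all of [3,7])
  i=4: ✗ (fails at j=8)
Positions where it holds: {3} → 1.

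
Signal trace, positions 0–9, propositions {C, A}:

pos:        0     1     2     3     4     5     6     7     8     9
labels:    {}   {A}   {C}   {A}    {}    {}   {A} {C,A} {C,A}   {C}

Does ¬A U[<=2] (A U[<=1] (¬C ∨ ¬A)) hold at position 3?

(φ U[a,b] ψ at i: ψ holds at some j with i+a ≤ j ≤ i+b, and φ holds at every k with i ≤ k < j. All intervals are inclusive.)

Need some j in [3,5] with (A U[<=1] (¬C ∨ ¬A)), and ¬A at every k in [3,j-1].
  j=3: (A U[<=1] (¬C ∨ ¬A)) holds; no prefix to check → satisfied.

Holds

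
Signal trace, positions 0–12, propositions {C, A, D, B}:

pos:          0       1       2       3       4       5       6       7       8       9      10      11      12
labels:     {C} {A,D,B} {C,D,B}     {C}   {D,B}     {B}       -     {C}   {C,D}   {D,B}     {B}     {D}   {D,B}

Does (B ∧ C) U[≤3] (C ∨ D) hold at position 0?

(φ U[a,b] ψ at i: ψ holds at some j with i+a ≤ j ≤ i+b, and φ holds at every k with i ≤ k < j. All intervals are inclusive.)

True

Need some j in [0,3] with (C ∨ D), and (B ∧ C) at every k in [0,j-1].
  j=0: (C ∨ D) holds; no prefix to check → satisfied.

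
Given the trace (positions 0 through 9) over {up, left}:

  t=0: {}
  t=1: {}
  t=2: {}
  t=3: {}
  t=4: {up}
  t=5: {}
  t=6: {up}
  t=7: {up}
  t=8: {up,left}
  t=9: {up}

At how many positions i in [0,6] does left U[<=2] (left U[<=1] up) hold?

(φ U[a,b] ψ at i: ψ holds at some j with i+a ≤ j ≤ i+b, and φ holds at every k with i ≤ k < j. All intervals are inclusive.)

2

Evaluate at each i in [0,6]:
  i=0: ✗ (no rhs in [0,2])
  i=1: ✗ (no rhs in [1,3])
  i=2: ✗ (lhs fails at k=2 before rhs at j=4)
  i=3: ✗ (lhs fails at k=3 before rhs at j=4)
  i=4: ✓ (rhs at j=4)
  i=5: ✗ (lhs fails at k=5 before rhs at j=6)
  i=6: ✓ (rhs at j=6)
Positions where it holds: {4, 6} → 2.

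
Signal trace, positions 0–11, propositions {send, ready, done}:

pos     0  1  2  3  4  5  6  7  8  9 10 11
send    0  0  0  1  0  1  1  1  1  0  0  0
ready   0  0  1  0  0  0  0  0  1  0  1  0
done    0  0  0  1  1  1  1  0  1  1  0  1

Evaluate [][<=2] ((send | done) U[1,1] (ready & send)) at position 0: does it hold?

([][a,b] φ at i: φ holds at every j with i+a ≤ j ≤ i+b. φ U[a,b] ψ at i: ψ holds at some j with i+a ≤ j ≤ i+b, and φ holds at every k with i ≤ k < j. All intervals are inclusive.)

Check ((send | done) U[1,1] (ready & send)) at every j in [0,2]:
  j=0: fails
  j=1: fails
  j=2: fails
Fails at j=0 → formula fails.

False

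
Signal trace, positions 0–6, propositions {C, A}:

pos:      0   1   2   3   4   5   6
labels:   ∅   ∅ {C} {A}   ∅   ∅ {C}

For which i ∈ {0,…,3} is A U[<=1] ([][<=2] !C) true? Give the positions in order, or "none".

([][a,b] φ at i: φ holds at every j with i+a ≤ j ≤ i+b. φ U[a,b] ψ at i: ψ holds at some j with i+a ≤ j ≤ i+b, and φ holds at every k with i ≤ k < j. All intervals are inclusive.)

Evaluate at each i in [0,3]:
  i=0: ✗ (no rhs in [0,1])
  i=1: ✗ (no rhs in [1,2])
  i=2: ✗ (lhs fails at k=2 before rhs at j=3)
  i=3: ✓ (rhs at j=3)

3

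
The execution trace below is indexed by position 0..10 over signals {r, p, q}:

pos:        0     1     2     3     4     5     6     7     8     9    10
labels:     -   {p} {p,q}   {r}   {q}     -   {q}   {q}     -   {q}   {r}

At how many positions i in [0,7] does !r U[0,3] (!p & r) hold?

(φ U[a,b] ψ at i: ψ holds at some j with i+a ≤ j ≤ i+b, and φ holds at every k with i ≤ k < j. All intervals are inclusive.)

Evaluate at each i in [0,7]:
  i=0: ✓ (rhs at j=3; lhs holds on [0,2])
  i=1: ✓ (rhs at j=3; lhs holds on [1,2])
  i=2: ✓ (rhs at j=3; lhs holds on [2,2])
  i=3: ✓ (rhs at j=3)
  i=4: ✗ (no rhs in [4,7])
  i=5: ✗ (no rhs in [5,8])
  i=6: ✗ (no rhs in [6,9])
  i=7: ✓ (rhs at j=10; lhs holds on [7,9])
Positions where it holds: {0, 1, 2, 3, 7} → 5.

5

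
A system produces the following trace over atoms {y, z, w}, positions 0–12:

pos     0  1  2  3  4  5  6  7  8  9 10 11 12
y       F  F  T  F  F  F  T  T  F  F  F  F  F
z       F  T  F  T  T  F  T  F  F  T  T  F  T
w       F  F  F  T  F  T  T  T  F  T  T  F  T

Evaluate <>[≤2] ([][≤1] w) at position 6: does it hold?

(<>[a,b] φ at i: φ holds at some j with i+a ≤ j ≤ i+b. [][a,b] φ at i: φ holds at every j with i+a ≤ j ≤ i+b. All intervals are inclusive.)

True

Check [][≤1] w at each j in [6,8]:
  j=6: holds on [6,7]
  j=7: fails at 8
  j=8: fails at 8
Found at j=6 → formula holds.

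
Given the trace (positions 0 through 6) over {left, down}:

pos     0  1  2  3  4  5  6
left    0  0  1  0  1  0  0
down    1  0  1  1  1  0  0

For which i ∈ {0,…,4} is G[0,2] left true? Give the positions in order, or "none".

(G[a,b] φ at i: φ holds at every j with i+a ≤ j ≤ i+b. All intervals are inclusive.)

none

Evaluate at each i in [0,4]:
  i=0: ✗ (fails at j=0)
  i=1: ✗ (fails at j=1)
  i=2: ✗ (fails at j=3)
  i=3: ✗ (fails at j=3)
  i=4: ✗ (fails at j=5)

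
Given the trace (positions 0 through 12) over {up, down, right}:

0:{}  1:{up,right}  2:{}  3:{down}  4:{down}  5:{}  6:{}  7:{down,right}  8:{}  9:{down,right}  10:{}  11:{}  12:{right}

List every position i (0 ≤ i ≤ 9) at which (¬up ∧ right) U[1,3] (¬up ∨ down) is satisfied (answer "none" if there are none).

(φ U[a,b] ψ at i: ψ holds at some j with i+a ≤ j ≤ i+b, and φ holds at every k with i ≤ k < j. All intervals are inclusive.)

7, 9

Evaluate at each i in [0,9]:
  i=0: ✗ (lhs fails at k=0 before rhs at j=2)
  i=1: ✗ (lhs fails at k=1 before rhs at j=2)
  i=2: ✗ (lhs fails at k=2 before rhs at j=3)
  i=3: ✗ (lhs fails at k=3 before rhs at j=4)
  i=4: ✗ (lhs fails at k=4 before rhs at j=5)
  i=5: ✗ (lhs fails at k=5 before rhs at j=6)
  i=6: ✗ (lhs fails at k=6 before rhs at j=7)
  i=7: ✓ (rhs at j=8; lhs holds on [7,7])
  i=8: ✗ (lhs fails at k=8 before rhs at j=9)
  i=9: ✓ (rhs at j=10; lhs holds on [9,9])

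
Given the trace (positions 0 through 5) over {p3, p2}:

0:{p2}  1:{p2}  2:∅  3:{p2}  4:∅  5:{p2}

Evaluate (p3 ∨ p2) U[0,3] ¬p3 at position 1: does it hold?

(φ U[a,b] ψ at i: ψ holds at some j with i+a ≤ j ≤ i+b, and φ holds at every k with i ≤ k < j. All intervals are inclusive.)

Yes

Need some j in [1,4] with ¬p3, and (p3 ∨ p2) at every k in [1,j-1].
  j=1: ¬p3 holds; no prefix to check → satisfied.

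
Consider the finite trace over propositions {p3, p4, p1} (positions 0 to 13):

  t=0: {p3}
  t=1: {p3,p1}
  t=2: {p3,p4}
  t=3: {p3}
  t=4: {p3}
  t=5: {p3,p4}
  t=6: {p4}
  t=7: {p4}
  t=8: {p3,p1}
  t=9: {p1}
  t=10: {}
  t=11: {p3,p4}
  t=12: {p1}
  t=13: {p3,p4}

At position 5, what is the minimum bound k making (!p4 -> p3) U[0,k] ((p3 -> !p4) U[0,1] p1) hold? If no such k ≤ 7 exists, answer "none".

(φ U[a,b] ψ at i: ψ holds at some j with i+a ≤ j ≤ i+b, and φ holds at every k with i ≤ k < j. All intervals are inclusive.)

2

Need earliest j ≥ 5 with ((p3 -> !p4) U[0,1] p1), and (!p4 -> p3) at every k in [5,j-1].
  j=5: rhs fails.
  j=6: rhs fails.
  j=7: rhs holds; lhs holds on [5,6]. k = 2.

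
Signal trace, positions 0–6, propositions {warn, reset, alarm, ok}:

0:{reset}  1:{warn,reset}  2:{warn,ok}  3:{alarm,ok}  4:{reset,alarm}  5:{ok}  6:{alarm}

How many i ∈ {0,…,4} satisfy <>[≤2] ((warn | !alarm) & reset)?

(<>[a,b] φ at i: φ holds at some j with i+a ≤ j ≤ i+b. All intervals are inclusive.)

Evaluate at each i in [0,4]:
  i=0: ✓ (witness j=0)
  i=1: ✓ (witness j=1)
  i=2: ✗ (none in [2,4])
  i=3: ✗ (none in [3,5])
  i=4: ✗ (none in [4,6])
Positions where it holds: {0, 1} → 2.

2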